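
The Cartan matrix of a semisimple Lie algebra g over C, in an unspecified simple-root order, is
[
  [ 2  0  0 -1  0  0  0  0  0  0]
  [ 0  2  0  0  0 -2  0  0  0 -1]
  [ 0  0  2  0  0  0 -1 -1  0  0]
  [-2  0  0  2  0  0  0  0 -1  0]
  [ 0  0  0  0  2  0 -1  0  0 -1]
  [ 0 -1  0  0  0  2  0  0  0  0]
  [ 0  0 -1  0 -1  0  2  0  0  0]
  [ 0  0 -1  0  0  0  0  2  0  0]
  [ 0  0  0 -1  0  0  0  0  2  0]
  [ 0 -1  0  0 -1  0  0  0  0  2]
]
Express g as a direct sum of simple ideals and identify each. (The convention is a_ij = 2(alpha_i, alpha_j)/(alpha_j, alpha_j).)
The diagram associated to this matrix has two connected components: the simple roots {alpha_1, alpha_4, alpha_9} form a chain of 3 nodes with a double edge at one end; the terminal node there is the unique short simple root (B_3), and {alpha_2, alpha_3, alpha_5, alpha_6, alpha_7, alpha_8, alpha_10} form a chain of 7 nodes with a double edge at one end; the terminal node there is the unique short simple root (B_7). A semisimple Lie algebra decomposes uniquely as the direct sum of simple ideals, one per connected component of its Dynkin diagram, so g ≅ B_3 ⊕ B_7 (dimension 21 + 105 = 126).

type B_3 + type B_7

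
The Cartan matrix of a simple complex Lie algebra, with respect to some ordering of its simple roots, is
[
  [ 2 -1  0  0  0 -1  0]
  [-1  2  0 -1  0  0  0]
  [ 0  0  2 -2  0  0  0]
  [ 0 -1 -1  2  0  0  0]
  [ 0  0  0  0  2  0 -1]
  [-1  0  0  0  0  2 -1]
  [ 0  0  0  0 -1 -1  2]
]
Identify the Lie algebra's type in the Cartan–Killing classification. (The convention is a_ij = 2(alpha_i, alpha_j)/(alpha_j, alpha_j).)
type C_7

The matrix has rank 7 with 2's on the diagonal. Reading the off-diagonal entries as Dynkin edges (a single edge where a_ij = a_ji = -1; a double or triple edge where a_ij * a_ji = 2 or 3), the diagram is a chain of 7 nodes with a double edge at one end; the terminal node there is the unique long simple root (C_7). One simple-root ordering that puts it in standard form is (alpha_5, alpha_7, alpha_6, alpha_1, alpha_2, alpha_4, alpha_3). So the algebra is type C_7, i.e. sp(14).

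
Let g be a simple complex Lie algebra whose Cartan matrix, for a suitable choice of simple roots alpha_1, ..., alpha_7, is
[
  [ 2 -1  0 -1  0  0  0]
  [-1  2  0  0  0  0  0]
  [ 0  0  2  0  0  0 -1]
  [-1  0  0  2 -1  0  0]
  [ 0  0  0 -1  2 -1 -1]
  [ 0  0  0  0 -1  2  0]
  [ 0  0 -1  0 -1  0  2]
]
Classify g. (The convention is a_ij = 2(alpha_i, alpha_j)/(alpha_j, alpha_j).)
E7

The matrix has rank 7 with 2's on the diagonal. Reading the off-diagonal entries as Dynkin edges (a single edge where a_ij = a_ji = -1; a double or triple edge where a_ij * a_ji = 2 or 3), the diagram is a chain of 6 nodes with one extra node attached to the third node from one end (E_7). One simple-root ordering that puts it in standard form is (alpha_3, alpha_6, alpha_7, alpha_5, alpha_4, alpha_1, alpha_2). So the algebra is type E_7.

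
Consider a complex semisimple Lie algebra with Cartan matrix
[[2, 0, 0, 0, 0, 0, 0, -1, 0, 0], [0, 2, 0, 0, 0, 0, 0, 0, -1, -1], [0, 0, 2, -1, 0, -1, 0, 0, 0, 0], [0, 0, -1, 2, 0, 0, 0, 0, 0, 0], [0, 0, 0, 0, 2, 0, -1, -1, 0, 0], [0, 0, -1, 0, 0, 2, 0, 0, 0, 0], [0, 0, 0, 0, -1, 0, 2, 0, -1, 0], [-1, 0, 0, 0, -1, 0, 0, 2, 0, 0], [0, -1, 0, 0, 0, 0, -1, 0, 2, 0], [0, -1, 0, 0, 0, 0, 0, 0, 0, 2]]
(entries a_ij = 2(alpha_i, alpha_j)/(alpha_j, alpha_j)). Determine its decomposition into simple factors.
A_3 (sl(4)) + A_7 (sl(8))

The diagram associated to this matrix has two connected components: the simple roots {alpha_3, alpha_4, alpha_6} form a chain of 3 nodes with single edges (A_3), and {alpha_1, alpha_2, alpha_5, alpha_7, alpha_8, alpha_9, alpha_10} form a chain of 7 nodes with single edges (A_7). A semisimple Lie algebra decomposes uniquely as the direct sum of simple ideals, one per connected component of its Dynkin diagram, so g ≅ A_3 ⊕ A_7 (dimension 15 + 63 = 78).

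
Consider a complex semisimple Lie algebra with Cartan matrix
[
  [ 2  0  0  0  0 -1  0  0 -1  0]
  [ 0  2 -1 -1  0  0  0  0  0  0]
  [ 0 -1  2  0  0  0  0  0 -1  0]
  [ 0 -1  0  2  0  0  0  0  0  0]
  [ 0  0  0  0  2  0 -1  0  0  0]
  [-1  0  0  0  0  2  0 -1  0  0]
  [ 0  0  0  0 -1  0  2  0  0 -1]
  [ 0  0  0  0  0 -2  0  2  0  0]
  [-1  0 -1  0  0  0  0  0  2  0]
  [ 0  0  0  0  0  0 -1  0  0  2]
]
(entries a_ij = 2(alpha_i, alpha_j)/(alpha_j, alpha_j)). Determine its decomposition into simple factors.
A_3 ⊕ C_7

The diagram associated to this matrix has two connected components: the simple roots {alpha_5, alpha_7, alpha_10} form a chain of 3 nodes with single edges (A_3), and {alpha_1, alpha_2, alpha_3, alpha_4, alpha_6, alpha_8, alpha_9} form a chain of 7 nodes with a double edge at one end; the terminal node there is the unique long simple root (C_7). A semisimple Lie algebra decomposes uniquely as the direct sum of simple ideals, one per connected component of its Dynkin diagram, so g ≅ A_3 ⊕ C_7 (dimension 15 + 105 = 120).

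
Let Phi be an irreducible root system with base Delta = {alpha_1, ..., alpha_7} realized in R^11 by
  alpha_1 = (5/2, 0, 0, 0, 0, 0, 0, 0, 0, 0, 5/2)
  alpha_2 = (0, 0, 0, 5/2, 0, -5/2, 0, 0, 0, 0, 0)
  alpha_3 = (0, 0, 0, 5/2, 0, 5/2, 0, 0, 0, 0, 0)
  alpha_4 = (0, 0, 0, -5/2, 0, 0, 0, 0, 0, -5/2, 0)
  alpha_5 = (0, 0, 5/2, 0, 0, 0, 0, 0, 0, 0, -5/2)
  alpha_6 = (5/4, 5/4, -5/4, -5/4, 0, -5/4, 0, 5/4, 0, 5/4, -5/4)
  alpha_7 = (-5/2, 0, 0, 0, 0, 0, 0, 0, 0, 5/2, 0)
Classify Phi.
E_7

Compute the Cartan integers a_ij = 2(alpha_i, alpha_j)/(alpha_j, alpha_j); the resulting 7x7 Cartan matrix is
[[2, 0, 0, 0, -1, 0, -1], [0, 2, 0, -1, 0, 0, 0], [0, 0, 2, -1, 0, -1, 0], [0, -1, -1, 2, 0, 0, -1], [-1, 0, 0, 0, 2, 0, 0], [0, 0, -1, 0, 0, 2, 0], [-1, 0, 0, -1, 0, 0, 2]].
All simple roots have the same length, so the diagram is simply laced. The associated Dynkin diagram is a chain of 6 nodes with one extra node attached to the third node from one end (E_7), so the type is E_7.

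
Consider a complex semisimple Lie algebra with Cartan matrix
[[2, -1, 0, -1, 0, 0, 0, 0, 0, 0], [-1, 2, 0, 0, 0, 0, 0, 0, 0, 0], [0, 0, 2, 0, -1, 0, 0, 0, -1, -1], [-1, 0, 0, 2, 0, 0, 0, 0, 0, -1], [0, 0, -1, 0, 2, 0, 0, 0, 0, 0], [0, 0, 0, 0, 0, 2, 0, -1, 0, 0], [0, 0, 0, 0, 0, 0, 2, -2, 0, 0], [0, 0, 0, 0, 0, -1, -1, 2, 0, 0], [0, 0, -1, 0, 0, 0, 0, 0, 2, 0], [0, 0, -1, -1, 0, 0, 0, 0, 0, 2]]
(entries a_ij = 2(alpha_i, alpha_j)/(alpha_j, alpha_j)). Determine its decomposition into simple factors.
C_3 (sp(6)) ⊕ D_7 (so(14))

The diagram associated to this matrix has two connected components: the simple roots {alpha_6, alpha_7, alpha_8} form a chain of 3 nodes with a double edge at one end; the terminal node there is the unique long simple root (C_3), and {alpha_1, alpha_2, alpha_3, alpha_4, alpha_5, alpha_9, alpha_10} form a chain of 5 nodes with a fork of two nodes at one end (D_7). A semisimple Lie algebra decomposes uniquely as the direct sum of simple ideals, one per connected component of its Dynkin diagram, so g ≅ C_3 ⊕ D_7 (dimension 21 + 91 = 112).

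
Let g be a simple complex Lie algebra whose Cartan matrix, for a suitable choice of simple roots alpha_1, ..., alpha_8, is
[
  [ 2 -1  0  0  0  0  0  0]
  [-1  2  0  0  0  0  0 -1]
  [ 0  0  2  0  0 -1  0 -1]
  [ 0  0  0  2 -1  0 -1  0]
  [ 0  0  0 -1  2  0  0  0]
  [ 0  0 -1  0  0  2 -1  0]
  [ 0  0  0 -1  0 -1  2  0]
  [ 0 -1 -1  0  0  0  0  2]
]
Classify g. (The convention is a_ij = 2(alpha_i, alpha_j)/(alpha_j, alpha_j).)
The matrix has rank 8 with 2's on the diagonal. Reading the off-diagonal entries as Dynkin edges (a single edge where a_ij = a_ji = -1; a double or triple edge where a_ij * a_ji = 2 or 3), the diagram is a chain of 8 nodes with single edges (A_8). One simple-root ordering that puts it in standard form is (alpha_1, alpha_2, alpha_8, alpha_3, alpha_6, alpha_7, alpha_4, alpha_5). So the algebra is type A_8, i.e. sl(9).

A8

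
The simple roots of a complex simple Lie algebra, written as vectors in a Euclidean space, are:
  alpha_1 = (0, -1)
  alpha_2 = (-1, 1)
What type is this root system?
Compute the Cartan integers a_ij = 2(alpha_i, alpha_j)/(alpha_j, alpha_j); the resulting 2x2 Cartan matrix is
[[2, -1], [-2, 2]].
The roots have two lengths (squared-length ratio 2:1); the short ones are alpha_{1}. The associated Dynkin diagram is a chain of 2 nodes with a double edge at one end; the terminal node there is the unique short simple root (B_2), so the type is B_2 (the algebra so(5)).

B2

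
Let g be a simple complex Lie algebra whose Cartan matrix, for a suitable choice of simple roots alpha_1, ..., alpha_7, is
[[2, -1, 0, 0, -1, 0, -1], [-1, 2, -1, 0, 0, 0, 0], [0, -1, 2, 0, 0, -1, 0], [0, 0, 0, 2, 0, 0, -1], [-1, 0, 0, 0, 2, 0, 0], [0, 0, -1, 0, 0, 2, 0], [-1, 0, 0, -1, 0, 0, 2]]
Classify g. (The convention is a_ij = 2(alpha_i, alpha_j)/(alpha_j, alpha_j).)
E_7

The matrix has rank 7 with 2's on the diagonal. Reading the off-diagonal entries as Dynkin edges (a single edge where a_ij = a_ji = -1; a double or triple edge where a_ij * a_ji = 2 or 3), the diagram is a chain of 6 nodes with one extra node attached to the third node from one end (E_7). One simple-root ordering that puts it in standard form is (alpha_4, alpha_5, alpha_7, alpha_1, alpha_2, alpha_3, alpha_6). So the algebra is type E_7.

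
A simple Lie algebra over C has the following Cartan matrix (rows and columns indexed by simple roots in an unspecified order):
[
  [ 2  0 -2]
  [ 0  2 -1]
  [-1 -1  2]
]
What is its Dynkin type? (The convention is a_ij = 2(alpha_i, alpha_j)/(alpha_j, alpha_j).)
The matrix has rank 3 with 2's on the diagonal. Reading the off-diagonal entries as Dynkin edges (a single edge where a_ij = a_ji = -1; a double or triple edge where a_ij * a_ji = 2 or 3), the diagram is a chain of 3 nodes with a double edge at one end; the terminal node there is the unique long simple root (C_3). One simple-root ordering that puts it in standard form is (alpha_2, alpha_3, alpha_1). So the algebra is type C_3, i.e. sp(6).

C3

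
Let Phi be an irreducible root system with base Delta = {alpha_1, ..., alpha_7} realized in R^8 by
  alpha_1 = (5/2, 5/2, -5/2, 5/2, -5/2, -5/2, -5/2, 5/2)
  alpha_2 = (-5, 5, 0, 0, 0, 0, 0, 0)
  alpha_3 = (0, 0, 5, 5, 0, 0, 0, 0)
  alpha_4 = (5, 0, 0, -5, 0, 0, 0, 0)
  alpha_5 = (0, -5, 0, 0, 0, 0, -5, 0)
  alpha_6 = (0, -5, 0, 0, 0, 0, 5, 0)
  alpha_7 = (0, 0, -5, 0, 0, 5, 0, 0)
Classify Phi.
Compute the Cartan integers a_ij = 2(alpha_i, alpha_j)/(alpha_j, alpha_j); the resulting 7x7 Cartan matrix is
[[2, 0, 0, 0, 0, -1, 0], [0, 2, 0, -1, -1, -1, 0], [0, 0, 2, -1, 0, 0, -1], [0, -1, -1, 2, 0, 0, 0], [0, -1, 0, 0, 2, 0, 0], [-1, -1, 0, 0, 0, 2, 0], [0, 0, -1, 0, 0, 0, 2]].
All simple roots have the same length, so the diagram is simply laced. The associated Dynkin diagram is a chain of 6 nodes with one extra node attached to the third node from one end (E_7), so the type is E_7.

E_7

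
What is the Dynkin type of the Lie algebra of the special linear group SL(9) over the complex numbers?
A_8 (sl(9))

This is sl(9), which has dimension 9^2 - 1 = 80 and rank 9 - 1 = 8 (a Cartan subalgebra is the diagonal traceless matrices). In the classification of classical Lie algebras, the special linear algebra sl(n+1) has type A_n; here n = 8, so the Dynkin diagram is a chain of 8 nodes with single edges (A_8). Hence the type is A_8.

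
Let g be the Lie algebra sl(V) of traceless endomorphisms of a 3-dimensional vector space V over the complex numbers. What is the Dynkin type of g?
A_2 (sl(3))

This is sl(3), which has dimension 3^2 - 1 = 8 and rank 3 - 1 = 2 (a Cartan subalgebra is the diagonal traceless matrices). In the classification of classical Lie algebras, the special linear algebra sl(n+1) has type A_n; here n = 2, so the Dynkin diagram is a chain of 2 nodes with single edges (A_2). Hence the type is A_2.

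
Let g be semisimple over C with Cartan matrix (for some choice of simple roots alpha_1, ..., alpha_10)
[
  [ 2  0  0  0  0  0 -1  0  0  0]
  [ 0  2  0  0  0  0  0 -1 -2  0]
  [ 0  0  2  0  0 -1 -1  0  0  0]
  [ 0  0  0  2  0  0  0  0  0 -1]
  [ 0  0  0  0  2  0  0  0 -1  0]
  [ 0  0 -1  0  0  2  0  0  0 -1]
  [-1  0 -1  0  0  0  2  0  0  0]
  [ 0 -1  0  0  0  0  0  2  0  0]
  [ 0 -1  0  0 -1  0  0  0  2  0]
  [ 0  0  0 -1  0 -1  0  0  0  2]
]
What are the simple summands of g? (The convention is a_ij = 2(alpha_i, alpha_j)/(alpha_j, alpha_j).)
The diagram associated to this matrix has two connected components: the simple roots {alpha_1, alpha_3, alpha_4, alpha_6, alpha_7, alpha_10} form a chain of 6 nodes with single edges (A_6), and {alpha_2, alpha_5, alpha_8, alpha_9} form a chain of 4 nodes with a double edge between the middle two (F_4). A semisimple Lie algebra decomposes uniquely as the direct sum of simple ideals, one per connected component of its Dynkin diagram, so g ≅ A_6 ⊕ F_4 (dimension 48 + 52 = 100).

A6 ⊕ F4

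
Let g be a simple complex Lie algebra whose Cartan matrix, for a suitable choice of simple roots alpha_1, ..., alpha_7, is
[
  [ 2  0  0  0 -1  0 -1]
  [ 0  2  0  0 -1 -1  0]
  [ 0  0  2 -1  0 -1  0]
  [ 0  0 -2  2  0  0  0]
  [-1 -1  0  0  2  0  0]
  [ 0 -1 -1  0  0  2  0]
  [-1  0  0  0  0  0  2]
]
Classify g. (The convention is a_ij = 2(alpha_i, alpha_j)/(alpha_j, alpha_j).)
C_7

The matrix has rank 7 with 2's on the diagonal. Reading the off-diagonal entries as Dynkin edges (a single edge where a_ij = a_ji = -1; a double or triple edge where a_ij * a_ji = 2 or 3), the diagram is a chain of 7 nodes with a double edge at one end; the terminal node there is the unique long simple root (C_7). One simple-root ordering that puts it in standard form is (alpha_7, alpha_1, alpha_5, alpha_2, alpha_6, alpha_3, alpha_4). So the algebra is type C_7, i.e. sp(14).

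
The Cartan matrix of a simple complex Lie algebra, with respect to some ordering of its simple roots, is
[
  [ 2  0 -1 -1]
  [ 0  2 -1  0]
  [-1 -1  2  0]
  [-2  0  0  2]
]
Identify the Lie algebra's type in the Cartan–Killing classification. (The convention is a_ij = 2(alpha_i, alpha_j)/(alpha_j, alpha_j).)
C4

The matrix has rank 4 with 2's on the diagonal. Reading the off-diagonal entries as Dynkin edges (a single edge where a_ij = a_ji = -1; a double or triple edge where a_ij * a_ji = 2 or 3), the diagram is a chain of 4 nodes with a double edge at one end; the terminal node there is the unique long simple root (C_4). One simple-root ordering that puts it in standard form is (alpha_2, alpha_3, alpha_1, alpha_4). So the algebra is type C_4, i.e. sp(8).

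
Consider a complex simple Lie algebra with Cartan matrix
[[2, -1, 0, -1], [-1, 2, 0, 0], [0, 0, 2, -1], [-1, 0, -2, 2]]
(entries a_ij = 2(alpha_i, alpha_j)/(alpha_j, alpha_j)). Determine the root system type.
B_4 (so(9))

The matrix has rank 4 with 2's on the diagonal. Reading the off-diagonal entries as Dynkin edges (a single edge where a_ij = a_ji = -1; a double or triple edge where a_ij * a_ji = 2 or 3), the diagram is a chain of 4 nodes with a double edge at one end; the terminal node there is the unique short simple root (B_4). One simple-root ordering that puts it in standard form is (alpha_2, alpha_1, alpha_4, alpha_3). So the algebra is type B_4, i.e. so(9).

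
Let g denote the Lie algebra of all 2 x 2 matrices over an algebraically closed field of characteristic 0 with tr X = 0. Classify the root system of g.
A1

This is sl(2), which has dimension 2^2 - 1 = 3 and rank 2 - 1 = 1 (a Cartan subalgebra is the diagonal traceless matrices). In the classification of classical Lie algebras, the special linear algebra sl(n+1) has type A_n; here n = 1, so the Dynkin diagram is a chain of 1 nodes with single edges (A_1). Hence the type is A_1.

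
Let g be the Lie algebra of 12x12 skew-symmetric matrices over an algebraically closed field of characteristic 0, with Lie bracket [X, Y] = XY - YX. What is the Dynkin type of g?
This is so(12) with 12 even, which has dimension 12(12-1)/2 = 66 and rank 12/2 = 6. In the classification of classical Lie algebras, the orthogonal algebra so(2n) in an even number of variables has type D_n; here n = 6, so the Dynkin diagram is a chain of 4 nodes with a fork of two nodes at one end (D_6). Hence the type is D_6.

D_6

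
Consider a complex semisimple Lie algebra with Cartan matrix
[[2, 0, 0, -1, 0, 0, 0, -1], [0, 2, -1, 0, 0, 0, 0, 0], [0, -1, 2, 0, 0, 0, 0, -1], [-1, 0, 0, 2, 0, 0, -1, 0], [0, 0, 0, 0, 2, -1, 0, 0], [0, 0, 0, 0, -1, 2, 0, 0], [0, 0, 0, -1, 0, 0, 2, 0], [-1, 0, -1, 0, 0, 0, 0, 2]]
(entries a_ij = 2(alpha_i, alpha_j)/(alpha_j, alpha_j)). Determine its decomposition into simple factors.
The diagram associated to this matrix has two connected components: the simple roots {alpha_5, alpha_6} form a chain of 2 nodes with single edges (A_2), and {alpha_1, alpha_2, alpha_3, alpha_4, alpha_7, alpha_8} form a chain of 6 nodes with single edges (A_6). A semisimple Lie algebra decomposes uniquely as the direct sum of simple ideals, one per connected component of its Dynkin diagram, so g ≅ A_2 ⊕ A_6 (dimension 8 + 48 = 56).

A_2 (sl(3)) ⊕ A_6 (sl(7))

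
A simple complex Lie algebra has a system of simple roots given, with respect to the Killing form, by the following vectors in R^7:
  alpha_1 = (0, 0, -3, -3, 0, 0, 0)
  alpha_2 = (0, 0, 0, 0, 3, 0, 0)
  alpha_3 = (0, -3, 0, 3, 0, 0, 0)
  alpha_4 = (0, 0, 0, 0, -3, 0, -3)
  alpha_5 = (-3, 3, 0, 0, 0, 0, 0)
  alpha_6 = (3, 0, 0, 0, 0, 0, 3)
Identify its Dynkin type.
B_6

Compute the Cartan integers a_ij = 2(alpha_i, alpha_j)/(alpha_j, alpha_j); the resulting 6x6 Cartan matrix is
[[2, 0, -1, 0, 0, 0], [0, 2, 0, -1, 0, 0], [-1, 0, 2, 0, -1, 0], [0, -2, 0, 2, 0, -1], [0, 0, -1, 0, 2, -1], [0, 0, 0, -1, -1, 2]].
The roots have two lengths (squared-length ratio 2:1); the short ones are alpha_{2}. The associated Dynkin diagram is a chain of 6 nodes with a double edge at one end; the terminal node there is the unique short simple root (B_6), so the type is B_6 (the algebra so(13)).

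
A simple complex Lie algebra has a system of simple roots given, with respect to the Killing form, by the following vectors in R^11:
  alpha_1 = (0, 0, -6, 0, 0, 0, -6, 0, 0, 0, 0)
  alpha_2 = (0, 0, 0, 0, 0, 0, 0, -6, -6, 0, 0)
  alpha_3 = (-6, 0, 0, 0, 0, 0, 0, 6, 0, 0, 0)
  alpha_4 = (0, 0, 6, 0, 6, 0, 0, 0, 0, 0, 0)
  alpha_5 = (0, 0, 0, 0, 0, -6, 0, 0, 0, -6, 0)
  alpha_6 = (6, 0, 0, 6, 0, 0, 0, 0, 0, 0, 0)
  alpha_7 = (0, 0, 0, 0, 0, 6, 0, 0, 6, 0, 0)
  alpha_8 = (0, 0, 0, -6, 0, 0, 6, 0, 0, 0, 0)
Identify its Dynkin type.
type A_8

Compute the Cartan integers a_ij = 2(alpha_i, alpha_j)/(alpha_j, alpha_j); the resulting 8x8 Cartan matrix is
[[2, 0, 0, -1, 0, 0, 0, -1], [0, 2, -1, 0, 0, 0, -1, 0], [0, -1, 2, 0, 0, -1, 0, 0], [-1, 0, 0, 2, 0, 0, 0, 0], [0, 0, 0, 0, 2, 0, -1, 0], [0, 0, -1, 0, 0, 2, 0, -1], [0, -1, 0, 0, -1, 0, 2, 0], [-1, 0, 0, 0, 0, -1, 0, 2]].
All simple roots have the same length, so the diagram is simply laced. The associated Dynkin diagram is a chain of 8 nodes with single edges (A_8), so the type is A_8 (the algebra sl(9)).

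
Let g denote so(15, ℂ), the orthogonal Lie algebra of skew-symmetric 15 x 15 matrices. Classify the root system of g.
B7

This is so(15) with 15 odd, which has dimension 15(15-1)/2 = 105 and rank (15-1)/2 = 7. In the classification of classical Lie algebras, the orthogonal algebra so(2n+1) in an odd number of variables has type B_n; here n = 7, so the Dynkin diagram is a chain of 7 nodes with a double edge at one end; the terminal node there is the unique short simple root (B_7). Hence the type is B_7.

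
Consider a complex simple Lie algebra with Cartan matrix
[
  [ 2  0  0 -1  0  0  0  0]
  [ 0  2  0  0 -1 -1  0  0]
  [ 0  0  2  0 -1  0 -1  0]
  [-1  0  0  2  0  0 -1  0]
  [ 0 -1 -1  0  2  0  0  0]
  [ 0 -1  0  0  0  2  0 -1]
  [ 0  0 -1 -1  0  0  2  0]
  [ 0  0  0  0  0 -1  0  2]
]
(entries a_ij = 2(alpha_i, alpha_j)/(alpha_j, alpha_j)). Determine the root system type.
type A_8

The matrix has rank 8 with 2's on the diagonal. Reading the off-diagonal entries as Dynkin edges (a single edge where a_ij = a_ji = -1; a double or triple edge where a_ij * a_ji = 2 or 3), the diagram is a chain of 8 nodes with single edges (A_8). One simple-root ordering that puts it in standard form is (alpha_8, alpha_6, alpha_2, alpha_5, alpha_3, alpha_7, alpha_4, alpha_1). So the algebra is type A_8, i.e. sl(9).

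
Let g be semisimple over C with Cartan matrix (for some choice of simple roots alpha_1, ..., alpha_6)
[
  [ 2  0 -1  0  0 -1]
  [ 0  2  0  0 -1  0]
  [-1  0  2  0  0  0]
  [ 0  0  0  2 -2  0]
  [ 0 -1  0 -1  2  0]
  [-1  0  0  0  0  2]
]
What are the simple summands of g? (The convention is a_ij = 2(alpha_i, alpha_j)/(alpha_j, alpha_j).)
The diagram associated to this matrix has two connected components: the simple roots {alpha_1, alpha_3, alpha_6} form a chain of 3 nodes with single edges (A_3), and {alpha_2, alpha_4, alpha_5} form a chain of 3 nodes with a double edge at one end; the terminal node there is the unique long simple root (C_3). A semisimple Lie algebra decomposes uniquely as the direct sum of simple ideals, one per connected component of its Dynkin diagram, so g ≅ A_3 ⊕ C_3 (dimension 15 + 21 = 36).

type A_3 + type C_3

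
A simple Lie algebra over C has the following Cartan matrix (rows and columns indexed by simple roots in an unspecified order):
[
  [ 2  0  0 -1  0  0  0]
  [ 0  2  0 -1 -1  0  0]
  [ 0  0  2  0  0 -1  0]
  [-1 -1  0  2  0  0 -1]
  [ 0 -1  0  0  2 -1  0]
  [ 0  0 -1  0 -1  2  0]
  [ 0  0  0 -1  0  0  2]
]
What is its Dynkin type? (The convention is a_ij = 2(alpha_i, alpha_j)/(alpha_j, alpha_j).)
D_7

The matrix has rank 7 with 2's on the diagonal. Reading the off-diagonal entries as Dynkin edges (a single edge where a_ij = a_ji = -1; a double or triple edge where a_ij * a_ji = 2 or 3), the diagram is a chain of 5 nodes with a fork of two nodes at one end (D_7). One simple-root ordering that puts it in standard form is (alpha_3, alpha_6, alpha_5, alpha_2, alpha_4, alpha_7, alpha_1). So the algebra is type D_7, i.e. so(14).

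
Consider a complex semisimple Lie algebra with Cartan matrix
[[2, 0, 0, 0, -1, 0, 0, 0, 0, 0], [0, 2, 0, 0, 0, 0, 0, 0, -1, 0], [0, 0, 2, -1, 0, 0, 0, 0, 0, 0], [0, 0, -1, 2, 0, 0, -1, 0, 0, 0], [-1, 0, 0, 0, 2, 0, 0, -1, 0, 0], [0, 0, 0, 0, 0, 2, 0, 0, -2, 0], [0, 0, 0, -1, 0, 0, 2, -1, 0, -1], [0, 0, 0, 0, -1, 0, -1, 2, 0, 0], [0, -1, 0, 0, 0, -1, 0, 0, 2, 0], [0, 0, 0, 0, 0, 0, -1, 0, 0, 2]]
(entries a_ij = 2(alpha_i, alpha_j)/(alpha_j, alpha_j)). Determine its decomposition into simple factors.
The diagram associated to this matrix has two connected components: the simple roots {alpha_2, alpha_6, alpha_9} form a chain of 3 nodes with a double edge at one end; the terminal node there is the unique long simple root (C_3), and {alpha_1, alpha_3, alpha_4, alpha_5, alpha_7, alpha_8, alpha_10} form a chain of 6 nodes with one extra node attached to the third node from one end (E_7). A semisimple Lie algebra decomposes uniquely as the direct sum of simple ideals, one per connected component of its Dynkin diagram, so g ≅ C_3 ⊕ E_7 (dimension 21 + 133 = 154).

type C_3 + type E_7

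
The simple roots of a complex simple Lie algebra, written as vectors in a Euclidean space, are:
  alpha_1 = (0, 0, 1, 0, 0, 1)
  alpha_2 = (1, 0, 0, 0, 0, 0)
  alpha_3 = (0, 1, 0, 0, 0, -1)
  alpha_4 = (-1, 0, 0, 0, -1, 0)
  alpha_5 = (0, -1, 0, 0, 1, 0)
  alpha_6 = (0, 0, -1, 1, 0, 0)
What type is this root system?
Compute the Cartan integers a_ij = 2(alpha_i, alpha_j)/(alpha_j, alpha_j); the resulting 6x6 Cartan matrix is
[[2, 0, -1, 0, 0, -1], [0, 2, 0, -1, 0, 0], [-1, 0, 2, 0, -1, 0], [0, -2, 0, 2, -1, 0], [0, 0, -1, -1, 2, 0], [-1, 0, 0, 0, 0, 2]].
The roots have two lengths (squared-length ratio 2:1); the short ones are alpha_{2}. The associated Dynkin diagram is a chain of 6 nodes with a double edge at one end; the terminal node there is the unique short simple root (B_6), so the type is B_6 (the algebra so(13)).

B6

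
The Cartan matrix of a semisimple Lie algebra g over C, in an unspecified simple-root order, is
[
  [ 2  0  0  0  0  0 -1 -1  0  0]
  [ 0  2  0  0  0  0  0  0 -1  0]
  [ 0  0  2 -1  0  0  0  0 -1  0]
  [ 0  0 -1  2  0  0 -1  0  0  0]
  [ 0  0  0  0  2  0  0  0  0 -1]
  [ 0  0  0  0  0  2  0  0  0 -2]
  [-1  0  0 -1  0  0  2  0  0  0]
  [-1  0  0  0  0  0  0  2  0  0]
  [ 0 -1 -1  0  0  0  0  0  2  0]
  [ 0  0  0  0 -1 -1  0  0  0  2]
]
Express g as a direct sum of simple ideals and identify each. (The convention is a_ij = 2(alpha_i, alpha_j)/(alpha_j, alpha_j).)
The diagram associated to this matrix has two connected components: the simple roots {alpha_1, alpha_2, alpha_3, alpha_4, alpha_7, alpha_8, alpha_9} form a chain of 7 nodes with single edges (A_7), and {alpha_5, alpha_6, alpha_10} form a chain of 3 nodes with a double edge at one end; the terminal node there is the unique long simple root (C_3). A semisimple Lie algebra decomposes uniquely as the direct sum of simple ideals, one per connected component of its Dynkin diagram, so g ≅ A_7 ⊕ C_3 (dimension 63 + 21 = 84).

A_7 ⊕ C_3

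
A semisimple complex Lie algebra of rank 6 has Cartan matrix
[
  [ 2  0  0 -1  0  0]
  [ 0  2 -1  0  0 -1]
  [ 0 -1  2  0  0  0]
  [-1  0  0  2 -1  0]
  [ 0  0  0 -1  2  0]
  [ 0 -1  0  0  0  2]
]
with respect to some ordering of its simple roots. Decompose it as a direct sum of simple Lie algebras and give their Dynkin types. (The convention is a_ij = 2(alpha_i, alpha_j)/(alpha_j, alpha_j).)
A_3 (sl(4)) + A_3 (sl(4))

The diagram associated to this matrix has two connected components: the simple roots {alpha_1, alpha_4, alpha_5} form a chain of 3 nodes with single edges (A_3), and {alpha_2, alpha_3, alpha_6} form a chain of 3 nodes with single edges (A_3). A semisimple Lie algebra decomposes uniquely as the direct sum of simple ideals, one per connected component of its Dynkin diagram, so g ≅ A_3 ⊕ A_3 (dimension 15 + 15 = 30).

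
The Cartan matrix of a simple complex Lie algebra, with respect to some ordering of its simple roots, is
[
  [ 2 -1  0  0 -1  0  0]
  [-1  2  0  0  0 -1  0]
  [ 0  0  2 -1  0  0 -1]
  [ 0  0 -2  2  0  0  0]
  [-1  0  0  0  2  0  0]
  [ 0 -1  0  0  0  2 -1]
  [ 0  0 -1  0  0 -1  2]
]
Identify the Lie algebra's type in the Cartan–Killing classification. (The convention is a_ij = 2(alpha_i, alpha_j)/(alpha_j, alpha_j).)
C_7

The matrix has rank 7 with 2's on the diagonal. Reading the off-diagonal entries as Dynkin edges (a single edge where a_ij = a_ji = -1; a double or triple edge where a_ij * a_ji = 2 or 3), the diagram is a chain of 7 nodes with a double edge at one end; the terminal node there is the unique long simple root (C_7). One simple-root ordering that puts it in standard form is (alpha_5, alpha_1, alpha_2, alpha_6, alpha_7, alpha_3, alpha_4). So the algebra is type C_7, i.e. sp(14).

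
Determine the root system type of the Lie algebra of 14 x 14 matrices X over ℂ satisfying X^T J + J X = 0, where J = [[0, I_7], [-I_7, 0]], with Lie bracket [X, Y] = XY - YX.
C7

This is sp(14), which has dimension 14(14+1)/2 = 105 and rank 14/2 = 7. In the classification of classical Lie algebras, the symplectic algebra sp(2n) has type C_n; here n = 7, so the Dynkin diagram is a chain of 7 nodes with a double edge at one end; the terminal node there is the unique long simple root (C_7). Hence the type is C_7.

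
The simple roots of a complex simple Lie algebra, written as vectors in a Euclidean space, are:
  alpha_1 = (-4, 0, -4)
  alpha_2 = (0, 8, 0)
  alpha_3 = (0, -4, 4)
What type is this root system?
Compute the Cartan integers a_ij = 2(alpha_i, alpha_j)/(alpha_j, alpha_j); the resulting 3x3 Cartan matrix is
[[2, 0, -1], [0, 2, -2], [-1, -1, 2]].
The roots have two lengths (squared-length ratio 2:1); the short ones are alpha_{1,3}. The associated Dynkin diagram is a chain of 3 nodes with a double edge at one end; the terminal node there is the unique long simple root (C_3), so the type is C_3 (the algebra sp(6)).

C3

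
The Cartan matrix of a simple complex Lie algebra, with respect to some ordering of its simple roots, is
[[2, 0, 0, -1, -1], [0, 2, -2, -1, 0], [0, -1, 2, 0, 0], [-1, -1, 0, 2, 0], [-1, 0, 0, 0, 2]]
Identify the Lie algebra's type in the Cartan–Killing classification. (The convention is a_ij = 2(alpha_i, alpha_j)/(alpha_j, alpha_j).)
The matrix has rank 5 with 2's on the diagonal. Reading the off-diagonal entries as Dynkin edges (a single edge where a_ij = a_ji = -1; a double or triple edge where a_ij * a_ji = 2 or 3), the diagram is a chain of 5 nodes with a double edge at one end; the terminal node there is the unique short simple root (B_5). One simple-root ordering that puts it in standard form is (alpha_5, alpha_1, alpha_4, alpha_2, alpha_3). So the algebra is type B_5, i.e. so(11).

B_5 (so(11))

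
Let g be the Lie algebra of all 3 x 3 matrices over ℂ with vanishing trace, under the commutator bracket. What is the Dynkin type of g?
This is sl(3), which has dimension 3^2 - 1 = 8 and rank 3 - 1 = 2 (a Cartan subalgebra is the diagonal traceless matrices). In the classification of classical Lie algebras, the special linear algebra sl(n+1) has type A_n; here n = 2, so the Dynkin diagram is a chain of 2 nodes with single edges (A_2). Hence the type is A_2.

A2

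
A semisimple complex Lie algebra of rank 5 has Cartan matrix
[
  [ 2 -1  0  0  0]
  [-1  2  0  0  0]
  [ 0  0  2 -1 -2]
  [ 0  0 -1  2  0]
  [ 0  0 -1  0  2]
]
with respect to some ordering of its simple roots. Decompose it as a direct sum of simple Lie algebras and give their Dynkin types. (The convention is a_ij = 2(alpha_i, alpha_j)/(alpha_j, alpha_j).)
type A_2 ⊕ type B_3

The diagram associated to this matrix has two connected components: the simple roots {alpha_1, alpha_2} form a chain of 2 nodes with single edges (A_2), and {alpha_3, alpha_4, alpha_5} form a chain of 3 nodes with a double edge at one end; the terminal node there is the unique short simple root (B_3). A semisimple Lie algebra decomposes uniquely as the direct sum of simple ideals, one per connected component of its Dynkin diagram, so g ≅ A_2 ⊕ B_3 (dimension 8 + 21 = 29).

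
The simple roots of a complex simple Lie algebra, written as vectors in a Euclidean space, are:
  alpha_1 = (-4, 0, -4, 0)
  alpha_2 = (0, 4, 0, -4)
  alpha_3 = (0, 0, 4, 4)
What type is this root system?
Compute the Cartan integers a_ij = 2(alpha_i, alpha_j)/(alpha_j, alpha_j); the resulting 3x3 Cartan matrix is
[[2, 0, -1], [0, 2, -1], [-1, -1, 2]].
All simple roots have the same length, so the diagram is simply laced. The associated Dynkin diagram is a chain of 3 nodes with single edges (A_3), so the type is A_3 (the algebra sl(4)).

A3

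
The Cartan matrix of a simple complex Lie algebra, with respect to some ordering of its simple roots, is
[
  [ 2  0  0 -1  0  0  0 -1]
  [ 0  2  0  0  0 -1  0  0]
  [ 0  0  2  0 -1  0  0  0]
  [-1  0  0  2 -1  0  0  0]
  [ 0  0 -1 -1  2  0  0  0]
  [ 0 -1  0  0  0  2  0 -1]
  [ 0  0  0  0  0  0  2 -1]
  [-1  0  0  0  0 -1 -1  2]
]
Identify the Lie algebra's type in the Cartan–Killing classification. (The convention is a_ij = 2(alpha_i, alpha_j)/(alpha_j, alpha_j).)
E_8

The matrix has rank 8 with 2's on the diagonal. Reading the off-diagonal entries as Dynkin edges (a single edge where a_ij = a_ji = -1; a double or triple edge where a_ij * a_ji = 2 or 3), the diagram is a chain of 7 nodes with one extra node attached to the third node from one end (E_8). One simple-root ordering that puts it in standard form is (alpha_2, alpha_7, alpha_6, alpha_8, alpha_1, alpha_4, alpha_5, alpha_3). So the algebra is type E_8.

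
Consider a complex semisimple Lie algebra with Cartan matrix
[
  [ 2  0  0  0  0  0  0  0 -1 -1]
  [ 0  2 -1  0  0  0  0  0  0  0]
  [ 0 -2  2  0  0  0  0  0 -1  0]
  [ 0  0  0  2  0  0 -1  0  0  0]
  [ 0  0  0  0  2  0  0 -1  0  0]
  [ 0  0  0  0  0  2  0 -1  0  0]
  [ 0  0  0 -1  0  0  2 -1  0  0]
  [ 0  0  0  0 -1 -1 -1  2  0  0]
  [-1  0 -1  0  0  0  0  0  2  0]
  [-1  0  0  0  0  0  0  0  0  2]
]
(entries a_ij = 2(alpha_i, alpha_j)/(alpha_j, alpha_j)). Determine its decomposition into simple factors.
B5 ⊕ D5

The diagram associated to this matrix has two connected components: the simple roots {alpha_1, alpha_2, alpha_3, alpha_9, alpha_10} form a chain of 5 nodes with a double edge at one end; the terminal node there is the unique short simple root (B_5), and {alpha_4, alpha_5, alpha_6, alpha_7, alpha_8} form a chain of 3 nodes with a fork of two nodes at one end (D_5). A semisimple Lie algebra decomposes uniquely as the direct sum of simple ideals, one per connected component of its Dynkin diagram, so g ≅ B_5 ⊕ D_5 (dimension 55 + 45 = 100).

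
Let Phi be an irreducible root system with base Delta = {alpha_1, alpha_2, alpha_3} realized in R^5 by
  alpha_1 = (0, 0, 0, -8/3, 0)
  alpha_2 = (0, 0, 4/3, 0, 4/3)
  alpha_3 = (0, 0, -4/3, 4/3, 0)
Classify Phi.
C_3

Compute the Cartan integers a_ij = 2(alpha_i, alpha_j)/(alpha_j, alpha_j); the resulting 3x3 Cartan matrix is
[[2, 0, -2], [0, 2, -1], [-1, -1, 2]].
The roots have two lengths (squared-length ratio 2:1); the short ones are alpha_{2,3}. The associated Dynkin diagram is a chain of 3 nodes with a double edge at one end; the terminal node there is the unique long simple root (C_3), so the type is C_3 (the algebra sp(6)).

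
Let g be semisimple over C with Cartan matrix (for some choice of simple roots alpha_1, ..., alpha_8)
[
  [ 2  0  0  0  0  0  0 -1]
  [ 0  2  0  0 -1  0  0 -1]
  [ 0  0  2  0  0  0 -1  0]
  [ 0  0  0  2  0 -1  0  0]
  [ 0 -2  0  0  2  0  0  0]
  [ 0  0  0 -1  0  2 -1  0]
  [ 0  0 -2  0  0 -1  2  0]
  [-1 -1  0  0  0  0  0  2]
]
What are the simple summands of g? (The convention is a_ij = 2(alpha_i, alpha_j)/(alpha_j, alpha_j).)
The diagram associated to this matrix has two connected components: the simple roots {alpha_3, alpha_4, alpha_6, alpha_7} form a chain of 4 nodes with a double edge at one end; the terminal node there is the unique short simple root (B_4), and {alpha_1, alpha_2, alpha_5, alpha_8} form a chain of 4 nodes with a double edge at one end; the terminal node there is the unique long simple root (C_4). A semisimple Lie algebra decomposes uniquely as the direct sum of simple ideals, one per connected component of its Dynkin diagram, so g ≅ B_4 ⊕ C_4 (dimension 36 + 36 = 72).

B_4 (so(9)) + C_4 (sp(8))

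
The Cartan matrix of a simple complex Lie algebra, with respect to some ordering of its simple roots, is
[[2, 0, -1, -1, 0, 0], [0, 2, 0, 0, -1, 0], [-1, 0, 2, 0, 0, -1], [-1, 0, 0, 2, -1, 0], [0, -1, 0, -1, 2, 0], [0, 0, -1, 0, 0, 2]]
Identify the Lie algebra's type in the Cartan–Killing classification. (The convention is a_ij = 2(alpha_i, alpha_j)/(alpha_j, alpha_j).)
A_6

The matrix has rank 6 with 2's on the diagonal. Reading the off-diagonal entries as Dynkin edges (a single edge where a_ij = a_ji = -1; a double or triple edge where a_ij * a_ji = 2 or 3), the diagram is a chain of 6 nodes with single edges (A_6). One simple-root ordering that puts it in standard form is (alpha_2, alpha_5, alpha_4, alpha_1, alpha_3, alpha_6). So the algebra is type A_6, i.e. sl(7).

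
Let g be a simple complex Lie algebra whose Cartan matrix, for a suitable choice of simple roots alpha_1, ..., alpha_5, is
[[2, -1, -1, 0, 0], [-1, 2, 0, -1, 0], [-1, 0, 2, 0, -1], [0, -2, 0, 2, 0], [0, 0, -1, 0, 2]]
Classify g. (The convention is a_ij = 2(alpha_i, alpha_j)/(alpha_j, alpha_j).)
The matrix has rank 5 with 2's on the diagonal. Reading the off-diagonal entries as Dynkin edges (a single edge where a_ij = a_ji = -1; a double or triple edge where a_ij * a_ji = 2 or 3), the diagram is a chain of 5 nodes with a double edge at one end; the terminal node there is the unique long simple root (C_5). One simple-root ordering that puts it in standard form is (alpha_5, alpha_3, alpha_1, alpha_2, alpha_4). So the algebra is type C_5, i.e. sp(10).

type C_5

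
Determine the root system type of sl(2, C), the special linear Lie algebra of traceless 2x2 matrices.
type A_1

This is sl(2), which has dimension 2^2 - 1 = 3 and rank 2 - 1 = 1 (a Cartan subalgebra is the diagonal traceless matrices). In the classification of classical Lie algebras, the special linear algebra sl(n+1) has type A_n; here n = 1, so the Dynkin diagram is a chain of 1 nodes with single edges (A_1). Hence the type is A_1.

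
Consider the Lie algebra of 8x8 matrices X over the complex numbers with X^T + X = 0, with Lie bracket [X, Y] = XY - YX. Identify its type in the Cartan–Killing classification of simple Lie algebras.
D4

This is so(8) with 8 even, which has dimension 8(8-1)/2 = 28 and rank 8/2 = 4. In the classification of classical Lie algebras, the orthogonal algebra so(2n) in an even number of variables has type D_n; here n = 4, so the Dynkin diagram is a chain of 2 nodes with a fork of two nodes at one end (D_4). Hence the type is D_4.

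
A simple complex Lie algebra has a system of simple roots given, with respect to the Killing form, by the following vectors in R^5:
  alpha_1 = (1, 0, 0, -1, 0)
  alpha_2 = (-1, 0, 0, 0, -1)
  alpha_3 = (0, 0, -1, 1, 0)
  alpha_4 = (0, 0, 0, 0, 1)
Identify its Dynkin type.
B_4 (so(9))

Compute the Cartan integers a_ij = 2(alpha_i, alpha_j)/(alpha_j, alpha_j); the resulting 4x4 Cartan matrix is
[[2, -1, -1, 0], [-1, 2, 0, -2], [-1, 0, 2, 0], [0, -1, 0, 2]].
The roots have two lengths (squared-length ratio 2:1); the short ones are alpha_{4}. The associated Dynkin diagram is a chain of 4 nodes with a double edge at one end; the terminal node there is the unique short simple root (B_4), so the type is B_4 (the algebra so(9)).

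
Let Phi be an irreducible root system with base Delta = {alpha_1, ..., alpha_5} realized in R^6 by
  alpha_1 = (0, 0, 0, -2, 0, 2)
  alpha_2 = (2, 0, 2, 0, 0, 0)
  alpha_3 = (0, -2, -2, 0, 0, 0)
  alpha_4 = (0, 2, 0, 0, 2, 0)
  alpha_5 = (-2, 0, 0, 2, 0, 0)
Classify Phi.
type A_5

Compute the Cartan integers a_ij = 2(alpha_i, alpha_j)/(alpha_j, alpha_j); the resulting 5x5 Cartan matrix is
[[2, 0, 0, 0, -1], [0, 2, -1, 0, -1], [0, -1, 2, -1, 0], [0, 0, -1, 2, 0], [-1, -1, 0, 0, 2]].
All simple roots have the same length, so the diagram is simply laced. The associated Dynkin diagram is a chain of 5 nodes with single edges (A_5), so the type is A_5 (the algebra sl(6)).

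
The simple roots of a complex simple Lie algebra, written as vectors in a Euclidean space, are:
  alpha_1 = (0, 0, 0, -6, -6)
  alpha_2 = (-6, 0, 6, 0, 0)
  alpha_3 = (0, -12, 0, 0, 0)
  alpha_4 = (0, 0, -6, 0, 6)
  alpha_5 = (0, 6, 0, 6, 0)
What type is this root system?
C_5

Compute the Cartan integers a_ij = 2(alpha_i, alpha_j)/(alpha_j, alpha_j); the resulting 5x5 Cartan matrix is
[[2, 0, 0, -1, -1], [0, 2, 0, -1, 0], [0, 0, 2, 0, -2], [-1, -1, 0, 2, 0], [-1, 0, -1, 0, 2]].
The roots have two lengths (squared-length ratio 2:1); the short ones are alpha_{1,2,4,5}. The associated Dynkin diagram is a chain of 5 nodes with a double edge at one end; the terminal node there is the unique long simple root (C_5), so the type is C_5 (the algebra sp(10)).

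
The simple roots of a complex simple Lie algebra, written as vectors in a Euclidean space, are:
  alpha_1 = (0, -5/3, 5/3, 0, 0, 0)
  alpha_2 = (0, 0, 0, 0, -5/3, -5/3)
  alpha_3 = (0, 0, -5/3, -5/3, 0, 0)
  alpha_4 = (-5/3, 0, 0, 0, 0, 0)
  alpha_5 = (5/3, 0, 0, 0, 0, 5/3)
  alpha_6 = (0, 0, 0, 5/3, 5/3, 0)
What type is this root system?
B6

Compute the Cartan integers a_ij = 2(alpha_i, alpha_j)/(alpha_j, alpha_j); the resulting 6x6 Cartan matrix is
[[2, 0, -1, 0, 0, 0], [0, 2, 0, 0, -1, -1], [-1, 0, 2, 0, 0, -1], [0, 0, 0, 2, -1, 0], [0, -1, 0, -2, 2, 0], [0, -1, -1, 0, 0, 2]].
The roots have two lengths (squared-length ratio 2:1); the short ones are alpha_{4}. The associated Dynkin diagram is a chain of 6 nodes with a double edge at one end; the terminal node there is the unique short simple root (B_6), so the type is B_6 (the algebra so(13)).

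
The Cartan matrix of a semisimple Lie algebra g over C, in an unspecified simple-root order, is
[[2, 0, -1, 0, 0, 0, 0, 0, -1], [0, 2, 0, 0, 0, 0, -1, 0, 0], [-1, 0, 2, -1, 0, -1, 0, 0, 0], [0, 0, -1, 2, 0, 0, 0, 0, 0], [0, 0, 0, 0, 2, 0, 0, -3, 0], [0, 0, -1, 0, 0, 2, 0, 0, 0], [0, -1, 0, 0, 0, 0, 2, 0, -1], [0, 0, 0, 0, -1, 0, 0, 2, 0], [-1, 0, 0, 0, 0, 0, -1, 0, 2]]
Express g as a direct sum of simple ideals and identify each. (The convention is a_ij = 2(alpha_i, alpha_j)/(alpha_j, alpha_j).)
D_7 (so(14)) ⊕ G_2

The diagram associated to this matrix has two connected components: the simple roots {alpha_1, alpha_2, alpha_3, alpha_4, alpha_6, alpha_7, alpha_9} form a chain of 5 nodes with a fork of two nodes at one end (D_7), and {alpha_5, alpha_8} form two nodes joined by a triple edge (G_2). A semisimple Lie algebra decomposes uniquely as the direct sum of simple ideals, one per connected component of its Dynkin diagram, so g ≅ D_7 ⊕ G_2 (dimension 91 + 14 = 105).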